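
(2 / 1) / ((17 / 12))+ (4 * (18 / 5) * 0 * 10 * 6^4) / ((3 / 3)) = 24 / 17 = 1.41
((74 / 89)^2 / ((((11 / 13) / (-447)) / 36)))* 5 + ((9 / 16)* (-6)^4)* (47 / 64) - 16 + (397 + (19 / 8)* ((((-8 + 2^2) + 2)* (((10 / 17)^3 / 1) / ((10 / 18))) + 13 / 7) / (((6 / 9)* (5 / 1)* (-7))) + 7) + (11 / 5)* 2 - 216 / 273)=-5654467015797997543 / 87258727075520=-64801.16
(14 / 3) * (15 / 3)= 70 / 3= 23.33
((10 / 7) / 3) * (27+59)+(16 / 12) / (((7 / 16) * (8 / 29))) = 52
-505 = -505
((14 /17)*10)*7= 980 /17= 57.65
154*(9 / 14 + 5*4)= 3179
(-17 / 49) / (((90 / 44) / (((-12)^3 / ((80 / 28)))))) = 17952 / 175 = 102.58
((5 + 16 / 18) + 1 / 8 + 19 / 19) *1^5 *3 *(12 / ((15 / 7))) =707 / 6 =117.83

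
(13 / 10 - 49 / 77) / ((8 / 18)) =657 / 440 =1.49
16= 16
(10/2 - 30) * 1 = -25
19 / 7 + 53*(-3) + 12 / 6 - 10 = -1150 / 7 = -164.29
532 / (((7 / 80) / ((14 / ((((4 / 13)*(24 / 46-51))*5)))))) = -1272544 / 1161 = -1096.08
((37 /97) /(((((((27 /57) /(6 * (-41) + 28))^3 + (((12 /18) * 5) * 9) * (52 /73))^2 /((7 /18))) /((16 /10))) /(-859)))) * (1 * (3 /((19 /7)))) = -8822743348496498229273802607872 /17880215836130198143967163254895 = -0.49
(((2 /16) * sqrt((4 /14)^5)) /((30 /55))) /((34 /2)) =11 * sqrt(14) /69972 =0.00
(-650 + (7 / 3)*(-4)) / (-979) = 1978 / 2937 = 0.67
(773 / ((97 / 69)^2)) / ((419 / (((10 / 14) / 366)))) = 6133755 / 3366784834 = 0.00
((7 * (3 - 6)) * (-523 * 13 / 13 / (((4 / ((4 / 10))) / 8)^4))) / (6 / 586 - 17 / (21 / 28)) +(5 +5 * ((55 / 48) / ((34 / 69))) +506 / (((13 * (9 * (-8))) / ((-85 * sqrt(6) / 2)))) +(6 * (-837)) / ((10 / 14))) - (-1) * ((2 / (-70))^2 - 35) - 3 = -343667987335711 / 47397700000 +21505 * sqrt(6) / 936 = -7194.45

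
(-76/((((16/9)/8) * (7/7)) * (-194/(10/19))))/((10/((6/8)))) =27/388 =0.07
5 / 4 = 1.25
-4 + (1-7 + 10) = 0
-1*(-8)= 8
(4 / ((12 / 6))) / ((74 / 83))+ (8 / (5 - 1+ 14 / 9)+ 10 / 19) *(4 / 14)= 345091 / 123025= 2.81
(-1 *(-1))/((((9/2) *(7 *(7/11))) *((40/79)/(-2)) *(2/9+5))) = -869/23030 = -0.04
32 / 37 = 0.86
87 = 87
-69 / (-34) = 69 / 34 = 2.03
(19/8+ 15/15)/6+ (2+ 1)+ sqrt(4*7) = 57/16+ 2*sqrt(7) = 8.85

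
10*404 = 4040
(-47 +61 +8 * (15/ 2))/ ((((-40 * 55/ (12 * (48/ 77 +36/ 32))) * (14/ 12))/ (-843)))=302334363/ 592900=509.92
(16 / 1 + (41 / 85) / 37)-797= -780.99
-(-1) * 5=5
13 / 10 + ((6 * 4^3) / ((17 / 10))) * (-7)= -268579 / 170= -1579.88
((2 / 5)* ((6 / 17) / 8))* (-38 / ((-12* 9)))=19 / 3060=0.01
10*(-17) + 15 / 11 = -1855 / 11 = -168.64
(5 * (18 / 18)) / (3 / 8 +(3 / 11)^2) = 11.13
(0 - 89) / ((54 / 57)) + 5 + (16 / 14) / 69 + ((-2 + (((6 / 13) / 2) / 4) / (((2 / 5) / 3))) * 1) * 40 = -5712139 / 37674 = -151.62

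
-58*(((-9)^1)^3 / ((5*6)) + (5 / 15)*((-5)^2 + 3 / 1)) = 13021 / 15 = 868.07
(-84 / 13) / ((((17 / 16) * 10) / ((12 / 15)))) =-2688 / 5525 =-0.49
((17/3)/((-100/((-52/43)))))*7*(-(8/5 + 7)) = -1547/375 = -4.13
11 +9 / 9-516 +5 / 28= -14107 / 28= -503.82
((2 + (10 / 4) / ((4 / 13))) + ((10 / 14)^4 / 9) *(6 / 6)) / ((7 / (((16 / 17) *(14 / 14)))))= 3510658 / 2571471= 1.37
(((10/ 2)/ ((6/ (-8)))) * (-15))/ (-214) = -50/ 107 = -0.47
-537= -537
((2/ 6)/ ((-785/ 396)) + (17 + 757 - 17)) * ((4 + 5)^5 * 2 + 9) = 70168904091/ 785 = 89387138.97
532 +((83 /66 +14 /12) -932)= -13120 /33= -397.58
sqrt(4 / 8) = 0.71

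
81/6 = 27/2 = 13.50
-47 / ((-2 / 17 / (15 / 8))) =11985 / 16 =749.06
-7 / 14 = -1 / 2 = -0.50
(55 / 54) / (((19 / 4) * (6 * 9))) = 55 / 13851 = 0.00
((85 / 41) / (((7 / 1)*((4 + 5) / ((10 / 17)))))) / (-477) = -50 / 1232091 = -0.00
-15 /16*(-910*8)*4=27300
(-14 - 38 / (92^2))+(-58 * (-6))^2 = 512452861 / 4232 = 121090.00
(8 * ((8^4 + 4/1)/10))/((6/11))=18040/3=6013.33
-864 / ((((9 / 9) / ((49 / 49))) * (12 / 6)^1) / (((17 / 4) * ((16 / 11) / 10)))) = -14688 / 55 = -267.05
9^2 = 81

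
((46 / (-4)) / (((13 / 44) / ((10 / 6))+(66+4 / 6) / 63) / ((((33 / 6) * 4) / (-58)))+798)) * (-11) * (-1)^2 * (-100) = -5785857000 / 363499481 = -15.92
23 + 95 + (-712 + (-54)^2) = 2322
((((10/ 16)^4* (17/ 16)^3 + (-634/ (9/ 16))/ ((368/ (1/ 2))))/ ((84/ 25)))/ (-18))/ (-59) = -117068952425/ 309809010180096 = -0.00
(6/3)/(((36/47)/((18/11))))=47/11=4.27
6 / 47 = 0.13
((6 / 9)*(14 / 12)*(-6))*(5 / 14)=-5 / 3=-1.67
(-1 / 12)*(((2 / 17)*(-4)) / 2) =1 / 51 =0.02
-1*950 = -950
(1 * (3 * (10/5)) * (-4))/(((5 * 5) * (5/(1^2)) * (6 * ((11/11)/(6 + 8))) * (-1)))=56/125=0.45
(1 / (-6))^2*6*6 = 1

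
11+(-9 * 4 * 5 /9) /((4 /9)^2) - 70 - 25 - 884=-4277 /4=-1069.25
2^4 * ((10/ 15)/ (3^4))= 32/ 243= 0.13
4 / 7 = 0.57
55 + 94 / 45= 2569 / 45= 57.09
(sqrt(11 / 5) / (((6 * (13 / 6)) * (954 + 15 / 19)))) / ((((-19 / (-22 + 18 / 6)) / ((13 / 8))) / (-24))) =-19 * sqrt(55) / 30235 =-0.00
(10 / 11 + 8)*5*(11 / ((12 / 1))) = 245 / 6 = 40.83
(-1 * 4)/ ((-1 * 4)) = 1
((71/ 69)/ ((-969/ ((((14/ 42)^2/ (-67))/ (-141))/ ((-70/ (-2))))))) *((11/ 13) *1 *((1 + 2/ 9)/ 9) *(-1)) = 8591/ 209510458904565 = 0.00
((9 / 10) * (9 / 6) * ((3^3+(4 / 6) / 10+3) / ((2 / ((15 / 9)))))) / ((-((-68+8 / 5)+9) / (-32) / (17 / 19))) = -16.87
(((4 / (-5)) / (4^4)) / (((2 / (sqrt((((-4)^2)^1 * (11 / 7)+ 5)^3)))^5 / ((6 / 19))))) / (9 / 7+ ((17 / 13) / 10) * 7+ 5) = -726175837237990269 * sqrt(1477) / 52498876570112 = -531596.40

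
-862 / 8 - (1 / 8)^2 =-6897 / 64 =-107.77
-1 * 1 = -1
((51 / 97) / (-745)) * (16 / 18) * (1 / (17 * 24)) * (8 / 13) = -8 / 8455005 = -0.00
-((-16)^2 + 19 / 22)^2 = -31933801 / 484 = -65978.93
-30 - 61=-91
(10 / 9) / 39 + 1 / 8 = 431 / 2808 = 0.15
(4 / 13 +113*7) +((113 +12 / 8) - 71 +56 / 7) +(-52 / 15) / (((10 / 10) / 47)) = 265151 / 390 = 679.87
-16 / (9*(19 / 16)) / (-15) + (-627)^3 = -632251679639 / 2565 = -246491882.90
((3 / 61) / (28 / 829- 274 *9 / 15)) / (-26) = 12435 / 1080538628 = 0.00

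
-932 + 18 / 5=-4642 / 5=-928.40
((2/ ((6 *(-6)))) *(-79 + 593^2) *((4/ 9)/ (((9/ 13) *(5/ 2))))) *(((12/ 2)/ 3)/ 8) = -304694/ 243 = -1253.88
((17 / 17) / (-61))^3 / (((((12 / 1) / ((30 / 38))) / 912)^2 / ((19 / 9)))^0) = -0.00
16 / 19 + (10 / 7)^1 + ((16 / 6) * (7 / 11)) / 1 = 17414 / 4389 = 3.97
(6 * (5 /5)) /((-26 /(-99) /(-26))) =-594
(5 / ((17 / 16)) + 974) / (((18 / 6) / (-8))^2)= 354944 / 51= 6959.69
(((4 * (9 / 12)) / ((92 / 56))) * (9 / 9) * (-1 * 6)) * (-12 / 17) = 3024 / 391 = 7.73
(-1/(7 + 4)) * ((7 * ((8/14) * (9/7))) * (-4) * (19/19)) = 144/77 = 1.87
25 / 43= 0.58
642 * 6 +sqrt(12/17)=3852.84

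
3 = 3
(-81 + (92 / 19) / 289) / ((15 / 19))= -444679 / 4335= -102.58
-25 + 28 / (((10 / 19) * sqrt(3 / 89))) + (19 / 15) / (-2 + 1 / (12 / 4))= -644 / 25 + 266 * sqrt(267) / 15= 264.01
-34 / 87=-0.39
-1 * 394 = -394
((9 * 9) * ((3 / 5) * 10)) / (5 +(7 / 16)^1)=2592 / 29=89.38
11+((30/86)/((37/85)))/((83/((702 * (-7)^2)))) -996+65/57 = -651.74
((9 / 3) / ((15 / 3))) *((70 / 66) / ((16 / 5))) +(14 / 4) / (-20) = 21 / 880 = 0.02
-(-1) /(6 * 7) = 1 /42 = 0.02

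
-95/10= -19/2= -9.50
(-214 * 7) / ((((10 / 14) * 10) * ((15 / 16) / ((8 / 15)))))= -671104 / 5625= -119.31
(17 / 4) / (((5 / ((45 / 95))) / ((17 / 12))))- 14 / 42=1081 / 4560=0.24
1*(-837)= -837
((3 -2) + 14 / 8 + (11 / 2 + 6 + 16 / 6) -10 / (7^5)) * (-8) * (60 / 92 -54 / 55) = 948452878 / 21260855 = 44.61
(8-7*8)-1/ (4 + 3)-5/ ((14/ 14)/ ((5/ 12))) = -4219/ 84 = -50.23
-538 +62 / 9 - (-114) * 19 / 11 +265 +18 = -5069 / 99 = -51.20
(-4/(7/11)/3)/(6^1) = -22/63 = -0.35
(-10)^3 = -1000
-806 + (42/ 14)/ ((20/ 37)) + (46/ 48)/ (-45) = -864509/ 1080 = -800.47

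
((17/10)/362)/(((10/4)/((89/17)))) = 89/9050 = 0.01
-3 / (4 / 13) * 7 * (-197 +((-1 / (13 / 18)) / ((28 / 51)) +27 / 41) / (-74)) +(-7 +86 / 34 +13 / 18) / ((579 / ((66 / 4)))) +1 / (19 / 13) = 13444.11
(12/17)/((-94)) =-6/799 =-0.01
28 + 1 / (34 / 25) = 977 / 34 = 28.74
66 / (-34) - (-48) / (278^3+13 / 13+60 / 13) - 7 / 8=-35657839701 / 12661801688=-2.82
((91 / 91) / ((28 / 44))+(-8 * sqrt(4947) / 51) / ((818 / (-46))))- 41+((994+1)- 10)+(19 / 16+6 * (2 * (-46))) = 184 * sqrt(4947) / 20859+44213 / 112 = 395.38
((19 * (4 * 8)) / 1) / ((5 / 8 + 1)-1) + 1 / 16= 77829 / 80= 972.86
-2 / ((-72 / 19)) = 19 / 36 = 0.53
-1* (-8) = 8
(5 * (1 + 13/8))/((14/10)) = 9.38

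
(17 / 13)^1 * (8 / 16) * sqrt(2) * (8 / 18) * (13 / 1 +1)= 476 * sqrt(2) / 117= 5.75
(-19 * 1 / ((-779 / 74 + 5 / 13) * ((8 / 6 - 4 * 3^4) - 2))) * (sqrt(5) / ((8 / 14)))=-0.02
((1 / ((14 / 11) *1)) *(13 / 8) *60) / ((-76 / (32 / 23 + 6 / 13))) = -45705 / 24472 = -1.87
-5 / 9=-0.56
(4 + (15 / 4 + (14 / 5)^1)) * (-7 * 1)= -1477 / 20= -73.85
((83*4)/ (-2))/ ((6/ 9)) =-249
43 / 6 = 7.17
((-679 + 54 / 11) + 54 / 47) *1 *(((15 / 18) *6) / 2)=-1739555 / 1034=-1682.35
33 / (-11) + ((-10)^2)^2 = 9997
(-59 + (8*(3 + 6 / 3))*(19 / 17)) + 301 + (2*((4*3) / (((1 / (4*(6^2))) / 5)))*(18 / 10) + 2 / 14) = 3735511 / 119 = 31390.85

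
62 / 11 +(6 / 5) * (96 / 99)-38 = -156 / 5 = -31.20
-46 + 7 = -39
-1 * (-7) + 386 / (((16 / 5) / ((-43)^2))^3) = 152502883571461 / 2048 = 74464298618.88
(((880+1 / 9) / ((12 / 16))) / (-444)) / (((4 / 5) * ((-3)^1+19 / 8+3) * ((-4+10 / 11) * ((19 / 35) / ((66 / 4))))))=167727175 / 12261726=13.68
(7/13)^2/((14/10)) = 35/169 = 0.21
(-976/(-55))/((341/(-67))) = -65392/18755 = -3.49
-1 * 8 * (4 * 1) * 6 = -192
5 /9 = 0.56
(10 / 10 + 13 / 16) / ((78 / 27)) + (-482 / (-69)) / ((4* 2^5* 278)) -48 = -756036215 / 15959424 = -47.37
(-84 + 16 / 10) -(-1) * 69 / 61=-24787 / 305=-81.27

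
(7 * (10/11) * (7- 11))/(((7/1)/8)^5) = -1310720/26411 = -49.63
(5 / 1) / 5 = 1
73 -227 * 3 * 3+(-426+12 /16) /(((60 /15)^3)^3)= -2065696421 /1048576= -1970.00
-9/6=-3/2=-1.50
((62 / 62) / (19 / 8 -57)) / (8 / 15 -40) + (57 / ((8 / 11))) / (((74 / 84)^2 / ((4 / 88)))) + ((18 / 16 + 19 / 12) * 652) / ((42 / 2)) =13369097747 / 150759756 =88.68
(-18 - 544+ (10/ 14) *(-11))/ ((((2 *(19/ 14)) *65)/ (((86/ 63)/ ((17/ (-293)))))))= 100514822/ 1322685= 75.99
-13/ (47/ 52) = -676/ 47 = -14.38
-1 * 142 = -142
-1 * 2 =-2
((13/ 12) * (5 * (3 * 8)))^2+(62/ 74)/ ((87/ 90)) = 18134630/ 1073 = 16900.87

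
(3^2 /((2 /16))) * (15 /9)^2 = 200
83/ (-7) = -83/ 7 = -11.86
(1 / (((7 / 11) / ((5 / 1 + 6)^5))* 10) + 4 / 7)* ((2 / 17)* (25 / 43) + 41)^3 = 47933747107950486861 / 27343252370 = 1753037512.12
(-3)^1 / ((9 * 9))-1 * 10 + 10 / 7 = -8.61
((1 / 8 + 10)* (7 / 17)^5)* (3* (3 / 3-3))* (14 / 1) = -28588707 / 2839714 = -10.07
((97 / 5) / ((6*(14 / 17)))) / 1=3.93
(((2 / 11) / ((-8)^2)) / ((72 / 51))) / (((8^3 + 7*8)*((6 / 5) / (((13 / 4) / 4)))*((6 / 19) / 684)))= 398905 / 76775424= 0.01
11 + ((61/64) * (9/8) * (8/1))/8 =6181/512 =12.07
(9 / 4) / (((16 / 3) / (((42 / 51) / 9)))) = 21 / 544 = 0.04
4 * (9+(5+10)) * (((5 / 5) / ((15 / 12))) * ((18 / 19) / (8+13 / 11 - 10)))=-8448 / 95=-88.93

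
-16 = -16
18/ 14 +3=30/ 7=4.29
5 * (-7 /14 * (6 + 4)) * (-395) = 9875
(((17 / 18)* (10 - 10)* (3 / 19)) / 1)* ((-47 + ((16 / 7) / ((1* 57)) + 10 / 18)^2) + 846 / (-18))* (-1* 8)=0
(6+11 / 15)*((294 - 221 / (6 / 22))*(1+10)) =-1720939 / 45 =-38243.09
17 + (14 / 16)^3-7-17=-3241 / 512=-6.33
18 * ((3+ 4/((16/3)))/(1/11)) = 1485/2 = 742.50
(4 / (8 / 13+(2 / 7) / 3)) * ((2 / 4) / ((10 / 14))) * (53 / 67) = 101283 / 32495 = 3.12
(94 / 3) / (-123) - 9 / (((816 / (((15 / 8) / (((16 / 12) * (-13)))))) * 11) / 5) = -116750093 / 459283968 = -0.25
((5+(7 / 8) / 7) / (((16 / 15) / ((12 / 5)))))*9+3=3417 / 32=106.78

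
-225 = -225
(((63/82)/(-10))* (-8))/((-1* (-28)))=9/410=0.02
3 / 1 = 3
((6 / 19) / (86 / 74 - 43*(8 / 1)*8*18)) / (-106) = 111 / 1845618523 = 0.00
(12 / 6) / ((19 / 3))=6 / 19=0.32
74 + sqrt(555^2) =629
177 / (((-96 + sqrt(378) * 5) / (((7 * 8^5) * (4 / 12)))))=216530944 / 39 + 33832960 * sqrt(42) / 39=11174194.48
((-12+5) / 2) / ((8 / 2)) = -7 / 8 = -0.88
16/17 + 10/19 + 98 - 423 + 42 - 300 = -187835/323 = -581.53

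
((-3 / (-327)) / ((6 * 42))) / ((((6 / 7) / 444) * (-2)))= -37 / 3924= -0.01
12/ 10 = 6/ 5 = 1.20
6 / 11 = 0.55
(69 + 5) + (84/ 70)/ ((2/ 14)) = 412/ 5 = 82.40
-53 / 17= -3.12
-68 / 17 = -4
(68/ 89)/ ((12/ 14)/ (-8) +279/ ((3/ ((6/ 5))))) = 9520/ 1389201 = 0.01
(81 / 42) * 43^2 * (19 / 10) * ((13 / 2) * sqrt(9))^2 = 1442724777 / 560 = 2576294.24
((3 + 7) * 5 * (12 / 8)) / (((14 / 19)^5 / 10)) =928537125 / 268912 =3452.94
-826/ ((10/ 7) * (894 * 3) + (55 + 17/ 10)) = -57820/ 272169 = -0.21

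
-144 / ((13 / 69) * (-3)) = 3312 / 13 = 254.77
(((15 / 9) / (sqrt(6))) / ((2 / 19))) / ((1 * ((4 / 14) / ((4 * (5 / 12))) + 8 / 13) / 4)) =43225 * sqrt(6) / 3222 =32.86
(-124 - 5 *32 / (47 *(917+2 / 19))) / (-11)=20311188 / 1801745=11.27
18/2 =9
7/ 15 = 0.47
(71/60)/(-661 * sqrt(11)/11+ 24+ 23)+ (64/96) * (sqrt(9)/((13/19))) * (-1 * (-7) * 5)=32926758409/321845160 - 46931 * sqrt(11)/24757320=102.30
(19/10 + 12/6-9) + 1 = -41/10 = -4.10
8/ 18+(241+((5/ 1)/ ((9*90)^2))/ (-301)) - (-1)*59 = 11866720319/ 39497220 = 300.44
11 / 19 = 0.58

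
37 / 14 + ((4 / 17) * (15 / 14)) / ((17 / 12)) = 11413 / 4046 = 2.82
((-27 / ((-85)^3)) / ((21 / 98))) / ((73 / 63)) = 7938 / 44831125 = 0.00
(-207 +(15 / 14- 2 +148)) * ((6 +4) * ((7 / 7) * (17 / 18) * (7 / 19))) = -71315 / 342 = -208.52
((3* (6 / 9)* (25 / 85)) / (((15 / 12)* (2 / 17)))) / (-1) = -4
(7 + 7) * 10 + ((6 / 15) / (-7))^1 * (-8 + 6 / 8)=9829 / 70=140.41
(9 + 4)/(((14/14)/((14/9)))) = 182/9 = 20.22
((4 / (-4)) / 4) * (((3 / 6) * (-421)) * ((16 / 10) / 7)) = 421 / 35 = 12.03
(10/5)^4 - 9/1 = 7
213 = 213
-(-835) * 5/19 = 4175/19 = 219.74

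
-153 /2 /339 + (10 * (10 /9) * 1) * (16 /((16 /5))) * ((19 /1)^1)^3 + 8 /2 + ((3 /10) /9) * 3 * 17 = 1937695337 /5085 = 381061.03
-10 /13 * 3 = -30 /13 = -2.31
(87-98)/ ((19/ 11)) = -6.37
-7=-7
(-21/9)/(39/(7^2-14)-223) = 245/23298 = 0.01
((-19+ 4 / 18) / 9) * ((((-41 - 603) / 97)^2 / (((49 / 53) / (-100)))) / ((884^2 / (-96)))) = -89718400 / 73418427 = -1.22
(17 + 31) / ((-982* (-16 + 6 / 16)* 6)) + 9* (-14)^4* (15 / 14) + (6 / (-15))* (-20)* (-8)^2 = 22767179032 / 61375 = 370952.00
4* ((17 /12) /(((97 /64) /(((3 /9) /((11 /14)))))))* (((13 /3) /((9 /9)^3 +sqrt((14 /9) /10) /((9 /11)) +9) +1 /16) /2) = 1376046028 /3492159759 - 99008* sqrt(35) /35274341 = 0.38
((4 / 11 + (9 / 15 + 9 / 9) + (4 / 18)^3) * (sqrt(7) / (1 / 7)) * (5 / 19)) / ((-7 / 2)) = -158344 * sqrt(7) / 152361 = -2.75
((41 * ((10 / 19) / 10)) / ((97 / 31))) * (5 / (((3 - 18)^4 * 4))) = 1271 / 74641500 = 0.00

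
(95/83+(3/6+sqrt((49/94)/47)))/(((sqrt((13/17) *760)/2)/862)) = 3017 *sqrt(20995)/58045+9051 *sqrt(41990)/15770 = 125.14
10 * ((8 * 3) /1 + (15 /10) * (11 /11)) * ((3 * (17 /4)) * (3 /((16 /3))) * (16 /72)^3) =1445 /72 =20.07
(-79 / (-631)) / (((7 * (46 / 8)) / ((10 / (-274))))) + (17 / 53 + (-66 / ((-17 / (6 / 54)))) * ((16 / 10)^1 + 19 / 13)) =4013510987063 / 2445317212065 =1.64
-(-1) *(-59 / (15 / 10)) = -118 / 3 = -39.33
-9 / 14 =-0.64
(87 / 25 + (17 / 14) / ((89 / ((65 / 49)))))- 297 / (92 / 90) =-5038514723 / 17553025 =-287.05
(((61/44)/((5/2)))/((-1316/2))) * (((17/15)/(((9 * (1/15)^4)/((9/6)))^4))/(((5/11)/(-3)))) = 672734761962890625/21056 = 31949789226960.99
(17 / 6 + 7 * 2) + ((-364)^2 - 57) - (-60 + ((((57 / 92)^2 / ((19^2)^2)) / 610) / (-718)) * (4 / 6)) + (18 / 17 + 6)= 4522392180865670953 / 34125365868960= 132522.89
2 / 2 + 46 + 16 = 63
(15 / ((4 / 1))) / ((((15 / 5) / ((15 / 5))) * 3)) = 5 / 4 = 1.25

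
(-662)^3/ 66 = -145058764/ 33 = -4395720.12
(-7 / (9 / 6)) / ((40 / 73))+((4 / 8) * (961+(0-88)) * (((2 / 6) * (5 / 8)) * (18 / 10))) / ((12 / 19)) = 240629 / 960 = 250.66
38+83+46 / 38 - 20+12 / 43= 83734 / 817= 102.49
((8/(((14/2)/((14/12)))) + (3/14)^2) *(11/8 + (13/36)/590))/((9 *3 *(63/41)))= 69394837/1517428080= 0.05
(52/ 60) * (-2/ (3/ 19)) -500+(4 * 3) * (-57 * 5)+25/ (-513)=-10083083/ 2565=-3931.03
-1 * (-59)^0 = -1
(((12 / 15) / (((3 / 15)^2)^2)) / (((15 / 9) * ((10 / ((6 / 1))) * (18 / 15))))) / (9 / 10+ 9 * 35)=500 / 1053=0.47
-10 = -10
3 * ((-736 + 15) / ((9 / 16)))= -11536 / 3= -3845.33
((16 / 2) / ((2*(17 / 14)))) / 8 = 7 / 17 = 0.41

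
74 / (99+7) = 0.70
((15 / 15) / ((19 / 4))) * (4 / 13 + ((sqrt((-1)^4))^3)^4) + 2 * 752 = 371556 / 247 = 1504.28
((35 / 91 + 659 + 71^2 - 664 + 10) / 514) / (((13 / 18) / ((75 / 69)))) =14760675 / 998959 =14.78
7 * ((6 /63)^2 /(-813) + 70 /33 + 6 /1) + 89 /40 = 1331299561 /22536360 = 59.07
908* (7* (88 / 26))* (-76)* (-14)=297562496 / 13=22889422.77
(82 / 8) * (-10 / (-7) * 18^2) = 33210 / 7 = 4744.29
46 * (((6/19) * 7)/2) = 966/19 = 50.84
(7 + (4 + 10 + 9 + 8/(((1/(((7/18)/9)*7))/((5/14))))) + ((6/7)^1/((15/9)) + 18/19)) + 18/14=258641/7695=33.61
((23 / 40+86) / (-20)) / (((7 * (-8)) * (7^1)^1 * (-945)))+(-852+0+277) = -575.00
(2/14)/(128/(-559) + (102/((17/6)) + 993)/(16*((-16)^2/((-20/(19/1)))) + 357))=-9878089/35965601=-0.27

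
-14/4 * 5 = -35/2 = -17.50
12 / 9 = 4 / 3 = 1.33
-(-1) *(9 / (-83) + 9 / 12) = 213 / 332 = 0.64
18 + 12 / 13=246 / 13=18.92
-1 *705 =-705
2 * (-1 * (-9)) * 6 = 108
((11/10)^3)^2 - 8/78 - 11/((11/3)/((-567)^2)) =-37614147909121/39000000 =-964465.33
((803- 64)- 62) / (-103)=-677 / 103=-6.57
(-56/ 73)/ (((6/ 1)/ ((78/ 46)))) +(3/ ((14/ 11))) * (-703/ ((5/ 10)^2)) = -77904790/ 11753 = -6628.50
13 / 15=0.87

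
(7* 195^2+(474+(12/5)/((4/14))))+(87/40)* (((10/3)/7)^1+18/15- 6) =186653597/700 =266648.00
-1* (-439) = 439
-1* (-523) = 523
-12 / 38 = -6 / 19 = -0.32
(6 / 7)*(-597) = -511.71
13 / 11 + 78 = 871 / 11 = 79.18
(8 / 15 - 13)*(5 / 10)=-187 / 30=-6.23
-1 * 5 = -5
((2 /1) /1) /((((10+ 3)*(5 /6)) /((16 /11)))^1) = 192 /715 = 0.27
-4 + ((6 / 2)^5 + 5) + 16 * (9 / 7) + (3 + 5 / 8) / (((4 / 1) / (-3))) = 58655 / 224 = 261.85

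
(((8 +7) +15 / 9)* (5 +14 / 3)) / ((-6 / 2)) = -1450 / 27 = -53.70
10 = 10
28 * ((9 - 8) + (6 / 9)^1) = 140 / 3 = 46.67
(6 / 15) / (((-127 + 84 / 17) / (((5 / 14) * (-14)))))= 34 / 2075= 0.02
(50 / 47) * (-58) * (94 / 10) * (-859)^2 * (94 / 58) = -693608140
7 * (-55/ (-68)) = 385/ 68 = 5.66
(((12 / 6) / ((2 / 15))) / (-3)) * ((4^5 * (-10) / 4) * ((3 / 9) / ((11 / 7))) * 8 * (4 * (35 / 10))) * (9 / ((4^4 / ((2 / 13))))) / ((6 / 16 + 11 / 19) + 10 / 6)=21450240 / 34177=627.62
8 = 8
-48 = -48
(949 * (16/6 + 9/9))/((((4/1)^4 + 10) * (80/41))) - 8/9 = 1113757/191520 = 5.82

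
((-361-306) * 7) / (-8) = 4669 / 8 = 583.62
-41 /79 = -0.52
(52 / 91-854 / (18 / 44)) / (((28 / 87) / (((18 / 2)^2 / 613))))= -25737210 / 30037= -856.85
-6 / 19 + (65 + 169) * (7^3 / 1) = 1524972 / 19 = 80261.68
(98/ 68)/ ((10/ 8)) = 98/ 85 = 1.15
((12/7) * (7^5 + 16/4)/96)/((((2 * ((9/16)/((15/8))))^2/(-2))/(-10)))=2101375/126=16677.58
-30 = -30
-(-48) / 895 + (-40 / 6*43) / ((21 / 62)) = -47718376 / 56385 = -846.30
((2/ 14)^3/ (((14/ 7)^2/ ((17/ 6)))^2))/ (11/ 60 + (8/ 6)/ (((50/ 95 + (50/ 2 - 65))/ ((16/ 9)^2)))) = 2926125/ 153186544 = 0.02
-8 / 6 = -1.33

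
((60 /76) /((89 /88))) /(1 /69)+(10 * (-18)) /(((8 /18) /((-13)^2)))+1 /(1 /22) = -115612213 /1691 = -68369.14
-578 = -578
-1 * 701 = -701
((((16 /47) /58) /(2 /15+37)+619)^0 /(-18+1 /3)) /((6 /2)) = -1 /53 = -0.02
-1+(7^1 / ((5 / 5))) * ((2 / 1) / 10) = 2 / 5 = 0.40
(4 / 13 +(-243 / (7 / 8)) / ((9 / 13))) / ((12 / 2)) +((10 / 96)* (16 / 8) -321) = -387.60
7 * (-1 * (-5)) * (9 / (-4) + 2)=-35 / 4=-8.75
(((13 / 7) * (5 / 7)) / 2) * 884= 28730 / 49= 586.33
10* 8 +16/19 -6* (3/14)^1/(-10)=107691/1330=80.97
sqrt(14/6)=1.53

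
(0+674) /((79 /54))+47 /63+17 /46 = 105731015 /228942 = 461.82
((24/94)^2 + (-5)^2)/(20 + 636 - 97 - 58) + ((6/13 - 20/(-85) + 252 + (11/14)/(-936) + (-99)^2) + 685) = 882507823312051/82179783504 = 10738.75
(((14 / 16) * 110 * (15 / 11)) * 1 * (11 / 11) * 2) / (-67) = -525 / 134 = -3.92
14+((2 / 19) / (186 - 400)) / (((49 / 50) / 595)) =194984 / 14231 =13.70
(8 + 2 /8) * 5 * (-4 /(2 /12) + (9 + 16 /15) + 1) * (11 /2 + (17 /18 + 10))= -8773.11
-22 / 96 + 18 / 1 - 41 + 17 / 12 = -349 / 16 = -21.81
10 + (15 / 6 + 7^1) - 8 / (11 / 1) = 413 / 22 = 18.77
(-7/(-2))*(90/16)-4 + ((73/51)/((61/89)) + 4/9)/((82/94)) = 113822431/6122448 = 18.59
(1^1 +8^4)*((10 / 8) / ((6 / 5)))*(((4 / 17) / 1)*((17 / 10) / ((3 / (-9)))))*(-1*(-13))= -266305 / 4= -66576.25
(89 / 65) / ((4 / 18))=801 / 130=6.16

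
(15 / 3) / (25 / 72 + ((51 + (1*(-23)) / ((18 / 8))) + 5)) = 40 / 369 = 0.11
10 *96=960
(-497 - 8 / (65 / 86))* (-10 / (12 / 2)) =32993 / 39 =845.97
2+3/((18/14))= 13/3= 4.33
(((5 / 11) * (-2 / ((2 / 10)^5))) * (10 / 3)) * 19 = -5937500 / 33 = -179924.24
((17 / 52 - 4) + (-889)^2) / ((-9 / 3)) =-41096501 / 156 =-263439.11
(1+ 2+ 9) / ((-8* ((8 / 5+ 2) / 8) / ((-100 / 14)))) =500 / 21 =23.81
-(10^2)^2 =-10000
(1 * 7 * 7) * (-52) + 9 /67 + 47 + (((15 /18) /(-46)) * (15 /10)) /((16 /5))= -493292427 /197248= -2500.87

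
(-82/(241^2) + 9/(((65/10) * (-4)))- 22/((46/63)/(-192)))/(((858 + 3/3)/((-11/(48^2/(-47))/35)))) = 103873878132761/2405907644474880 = 0.04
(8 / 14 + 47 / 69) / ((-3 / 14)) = -1210 / 207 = -5.85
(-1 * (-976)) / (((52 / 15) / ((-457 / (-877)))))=1672620 / 11401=146.71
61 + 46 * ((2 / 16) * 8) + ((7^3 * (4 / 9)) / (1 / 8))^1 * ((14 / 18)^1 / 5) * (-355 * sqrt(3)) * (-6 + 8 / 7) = 566681.43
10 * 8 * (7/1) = 560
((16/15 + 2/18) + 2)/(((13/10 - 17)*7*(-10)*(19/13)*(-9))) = -0.00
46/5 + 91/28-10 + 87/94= 3173/940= 3.38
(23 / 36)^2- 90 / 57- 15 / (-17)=-120733 / 418608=-0.29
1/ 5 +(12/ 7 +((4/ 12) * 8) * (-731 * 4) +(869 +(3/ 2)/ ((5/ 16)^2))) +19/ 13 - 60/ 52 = -47165878/ 6825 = -6910.75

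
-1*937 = -937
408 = 408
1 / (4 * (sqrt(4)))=1 / 8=0.12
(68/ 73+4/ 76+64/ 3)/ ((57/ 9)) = 92863/ 26353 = 3.52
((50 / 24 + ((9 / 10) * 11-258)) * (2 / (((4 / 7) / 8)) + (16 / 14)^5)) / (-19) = 619179667 / 1596665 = 387.80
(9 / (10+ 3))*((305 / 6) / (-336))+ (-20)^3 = -23296305 / 2912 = -8000.10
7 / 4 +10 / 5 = 15 / 4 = 3.75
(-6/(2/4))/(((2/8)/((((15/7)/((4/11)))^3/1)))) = -13476375/1372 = -9822.43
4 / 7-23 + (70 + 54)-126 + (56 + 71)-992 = -6226 / 7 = -889.43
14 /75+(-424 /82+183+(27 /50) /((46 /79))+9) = 53169167 /282900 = 187.94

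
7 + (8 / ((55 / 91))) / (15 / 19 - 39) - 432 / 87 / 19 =70319329 / 11000715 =6.39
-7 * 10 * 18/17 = -1260/17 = -74.12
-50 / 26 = -25 / 13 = -1.92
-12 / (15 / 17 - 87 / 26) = 1768 / 363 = 4.87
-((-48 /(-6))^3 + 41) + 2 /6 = -1658 /3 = -552.67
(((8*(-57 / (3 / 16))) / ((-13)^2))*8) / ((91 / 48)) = -933888 / 15379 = -60.72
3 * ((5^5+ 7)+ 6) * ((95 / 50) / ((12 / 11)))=327921 / 20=16396.05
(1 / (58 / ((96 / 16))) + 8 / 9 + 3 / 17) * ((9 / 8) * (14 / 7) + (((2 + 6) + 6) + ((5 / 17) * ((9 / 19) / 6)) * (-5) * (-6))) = 19.81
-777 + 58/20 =-7741/10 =-774.10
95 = 95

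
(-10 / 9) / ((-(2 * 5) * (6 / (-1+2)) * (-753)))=-1 / 40662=-0.00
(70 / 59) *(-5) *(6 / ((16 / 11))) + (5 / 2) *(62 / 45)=-44659 / 2124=-21.03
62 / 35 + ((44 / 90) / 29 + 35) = 36.79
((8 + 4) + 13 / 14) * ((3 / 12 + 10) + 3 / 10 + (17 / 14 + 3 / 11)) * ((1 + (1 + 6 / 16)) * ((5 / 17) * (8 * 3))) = 191246229 / 73304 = 2608.95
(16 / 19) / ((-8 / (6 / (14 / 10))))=-0.45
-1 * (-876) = 876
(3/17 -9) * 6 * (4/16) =-225/17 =-13.24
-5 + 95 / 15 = 1.33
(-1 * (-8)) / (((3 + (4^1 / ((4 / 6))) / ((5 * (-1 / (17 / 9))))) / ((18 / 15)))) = 144 / 11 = 13.09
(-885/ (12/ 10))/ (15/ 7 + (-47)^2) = -10325/ 30956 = -0.33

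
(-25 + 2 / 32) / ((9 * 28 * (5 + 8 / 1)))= -19 / 2496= -0.01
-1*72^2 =-5184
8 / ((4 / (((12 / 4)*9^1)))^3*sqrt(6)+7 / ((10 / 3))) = 216955473840 / 56949992683 - 335923200*sqrt(6) / 56949992683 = 3.80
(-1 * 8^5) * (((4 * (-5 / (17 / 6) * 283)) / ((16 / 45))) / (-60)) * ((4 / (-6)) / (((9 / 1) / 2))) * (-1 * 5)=-2272878.43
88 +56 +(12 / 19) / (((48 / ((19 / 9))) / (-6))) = 863 / 6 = 143.83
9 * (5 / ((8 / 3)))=135 / 8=16.88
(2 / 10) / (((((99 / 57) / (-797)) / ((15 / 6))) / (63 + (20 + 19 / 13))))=-2771169 / 143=-19378.80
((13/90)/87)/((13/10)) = 1/783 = 0.00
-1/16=-0.06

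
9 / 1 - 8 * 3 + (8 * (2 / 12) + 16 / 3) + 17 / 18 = -133 / 18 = -7.39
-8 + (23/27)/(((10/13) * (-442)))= -73463/9180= -8.00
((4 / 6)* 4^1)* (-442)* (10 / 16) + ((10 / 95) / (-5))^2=-19945238 / 27075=-736.67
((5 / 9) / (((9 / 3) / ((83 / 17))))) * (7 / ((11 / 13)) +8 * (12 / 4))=147325 / 5049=29.18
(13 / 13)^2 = 1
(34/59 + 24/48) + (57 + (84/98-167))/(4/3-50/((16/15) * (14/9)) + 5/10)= 5534939/1122062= 4.93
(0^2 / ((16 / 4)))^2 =0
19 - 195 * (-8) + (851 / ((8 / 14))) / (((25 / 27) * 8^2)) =10266439 / 6400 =1604.13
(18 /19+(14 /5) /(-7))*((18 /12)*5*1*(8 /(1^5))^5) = 2555904 /19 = 134521.26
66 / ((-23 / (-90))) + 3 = 6009 / 23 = 261.26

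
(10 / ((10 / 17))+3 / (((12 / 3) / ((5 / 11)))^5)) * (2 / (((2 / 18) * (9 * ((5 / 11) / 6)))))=8410755549 / 18740480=448.80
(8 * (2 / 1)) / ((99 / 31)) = 496 / 99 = 5.01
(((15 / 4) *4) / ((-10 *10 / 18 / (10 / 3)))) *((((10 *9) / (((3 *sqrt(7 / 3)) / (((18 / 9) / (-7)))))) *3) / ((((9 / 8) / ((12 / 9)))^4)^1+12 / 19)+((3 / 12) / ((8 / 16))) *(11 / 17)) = -99 / 34+10758389760 *sqrt(21) / 370444753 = 130.17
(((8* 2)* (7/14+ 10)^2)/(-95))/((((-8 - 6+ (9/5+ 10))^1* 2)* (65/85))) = 5.52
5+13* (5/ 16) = 145/ 16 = 9.06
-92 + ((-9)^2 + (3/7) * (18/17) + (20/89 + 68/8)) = -38583/21182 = -1.82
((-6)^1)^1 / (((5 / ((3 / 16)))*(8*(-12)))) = 0.00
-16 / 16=-1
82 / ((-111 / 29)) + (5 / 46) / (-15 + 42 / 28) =-492431 / 22977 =-21.43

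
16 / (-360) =-2 / 45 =-0.04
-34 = -34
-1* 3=-3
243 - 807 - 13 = -577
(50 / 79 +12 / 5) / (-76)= -0.04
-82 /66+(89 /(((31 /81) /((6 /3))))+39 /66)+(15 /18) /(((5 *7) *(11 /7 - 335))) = 2217894829 /4775364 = 464.45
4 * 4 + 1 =17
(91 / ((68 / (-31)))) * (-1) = 2821 / 68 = 41.49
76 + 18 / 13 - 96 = -242 / 13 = -18.62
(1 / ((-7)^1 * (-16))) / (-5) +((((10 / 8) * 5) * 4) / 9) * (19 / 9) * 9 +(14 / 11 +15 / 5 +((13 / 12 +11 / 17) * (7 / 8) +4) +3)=123583279 / 1884960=65.56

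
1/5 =0.20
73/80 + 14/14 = 1.91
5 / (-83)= -5 / 83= -0.06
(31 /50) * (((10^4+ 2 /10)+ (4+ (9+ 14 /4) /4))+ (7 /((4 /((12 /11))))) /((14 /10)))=136518513 /22000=6205.39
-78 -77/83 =-6551/83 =-78.93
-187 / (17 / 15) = -165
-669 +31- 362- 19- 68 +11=-1076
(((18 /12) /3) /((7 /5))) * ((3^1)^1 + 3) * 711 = 1523.57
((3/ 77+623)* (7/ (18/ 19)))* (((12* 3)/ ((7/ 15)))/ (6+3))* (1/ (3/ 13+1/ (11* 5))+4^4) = 210936160990/ 20559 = 10260039.93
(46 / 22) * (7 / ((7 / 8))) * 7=1288 / 11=117.09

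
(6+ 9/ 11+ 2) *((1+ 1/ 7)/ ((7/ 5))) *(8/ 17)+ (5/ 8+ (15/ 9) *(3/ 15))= 955709/ 219912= 4.35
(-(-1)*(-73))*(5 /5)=-73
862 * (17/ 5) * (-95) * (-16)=4454816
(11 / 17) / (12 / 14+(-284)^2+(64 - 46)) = 77 / 9600308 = 0.00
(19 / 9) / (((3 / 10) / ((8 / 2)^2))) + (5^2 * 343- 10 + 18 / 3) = 234457 / 27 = 8683.59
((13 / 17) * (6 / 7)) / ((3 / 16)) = 3.50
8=8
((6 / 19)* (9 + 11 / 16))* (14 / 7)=465 / 76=6.12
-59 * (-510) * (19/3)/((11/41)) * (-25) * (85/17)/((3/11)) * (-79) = 77157028750/3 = 25719009583.33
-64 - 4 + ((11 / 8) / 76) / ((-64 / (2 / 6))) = -7938059 / 116736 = -68.00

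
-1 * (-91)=91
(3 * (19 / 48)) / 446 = 19 / 7136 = 0.00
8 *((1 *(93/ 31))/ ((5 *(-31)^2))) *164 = 3936/ 4805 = 0.82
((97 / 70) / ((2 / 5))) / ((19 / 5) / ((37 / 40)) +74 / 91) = 46657 / 66280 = 0.70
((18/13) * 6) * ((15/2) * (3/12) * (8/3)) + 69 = 110.54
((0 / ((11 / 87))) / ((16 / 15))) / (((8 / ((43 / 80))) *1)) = 0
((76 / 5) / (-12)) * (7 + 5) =-76 / 5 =-15.20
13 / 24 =0.54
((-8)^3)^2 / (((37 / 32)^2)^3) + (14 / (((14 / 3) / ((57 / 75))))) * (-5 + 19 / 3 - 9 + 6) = 1407326134751509 / 12828632045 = 109701.96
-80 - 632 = -712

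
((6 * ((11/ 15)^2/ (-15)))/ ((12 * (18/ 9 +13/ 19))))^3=-12151136899/ 40796400515625000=-0.00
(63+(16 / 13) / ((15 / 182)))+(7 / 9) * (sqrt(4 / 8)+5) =7 * sqrt(2) / 18+3682 / 45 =82.37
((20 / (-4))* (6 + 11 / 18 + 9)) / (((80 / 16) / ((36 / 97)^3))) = -728352 / 912673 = -0.80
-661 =-661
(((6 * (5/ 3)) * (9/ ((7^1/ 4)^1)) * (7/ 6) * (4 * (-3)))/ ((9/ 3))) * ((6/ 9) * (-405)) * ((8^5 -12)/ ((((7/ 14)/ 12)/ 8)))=407537049600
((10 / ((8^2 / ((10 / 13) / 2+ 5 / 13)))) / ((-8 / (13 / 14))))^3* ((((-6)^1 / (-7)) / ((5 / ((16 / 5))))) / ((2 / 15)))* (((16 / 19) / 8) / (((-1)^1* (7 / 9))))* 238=4303125 / 11958747136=0.00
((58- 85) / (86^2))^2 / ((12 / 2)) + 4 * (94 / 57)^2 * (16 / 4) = 15466765915139 / 355445902368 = 43.51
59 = 59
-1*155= -155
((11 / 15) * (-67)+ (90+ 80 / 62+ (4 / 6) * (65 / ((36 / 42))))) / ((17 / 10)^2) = 2586680 / 80631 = 32.08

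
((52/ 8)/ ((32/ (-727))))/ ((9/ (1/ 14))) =-9451/ 8064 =-1.17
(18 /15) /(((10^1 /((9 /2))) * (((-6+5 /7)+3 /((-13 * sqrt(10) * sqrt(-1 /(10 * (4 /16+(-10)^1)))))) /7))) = -1272726 /1746625+27783 * sqrt(39) /1746625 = -0.63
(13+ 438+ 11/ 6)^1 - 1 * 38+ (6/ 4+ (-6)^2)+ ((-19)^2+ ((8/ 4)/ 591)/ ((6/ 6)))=480682/ 591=813.34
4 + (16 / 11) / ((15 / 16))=916 / 165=5.55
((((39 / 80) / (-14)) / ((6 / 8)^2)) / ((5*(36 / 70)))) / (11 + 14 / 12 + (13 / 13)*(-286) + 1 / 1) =13 / 147330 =0.00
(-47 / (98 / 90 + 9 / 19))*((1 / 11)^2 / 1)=-40185 / 161656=-0.25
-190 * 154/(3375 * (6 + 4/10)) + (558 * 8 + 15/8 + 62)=2444321/540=4526.52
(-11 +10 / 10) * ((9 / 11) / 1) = -90 / 11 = -8.18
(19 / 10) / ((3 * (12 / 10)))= 19 / 36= 0.53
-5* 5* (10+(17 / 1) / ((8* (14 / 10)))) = -287.95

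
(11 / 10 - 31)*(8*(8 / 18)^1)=-4784 / 45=-106.31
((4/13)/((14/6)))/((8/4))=6/91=0.07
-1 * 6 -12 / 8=-15 / 2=-7.50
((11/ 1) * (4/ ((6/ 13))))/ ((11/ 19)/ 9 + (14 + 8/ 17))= 277134/ 42253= 6.56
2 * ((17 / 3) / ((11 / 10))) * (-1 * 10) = -3400 / 33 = -103.03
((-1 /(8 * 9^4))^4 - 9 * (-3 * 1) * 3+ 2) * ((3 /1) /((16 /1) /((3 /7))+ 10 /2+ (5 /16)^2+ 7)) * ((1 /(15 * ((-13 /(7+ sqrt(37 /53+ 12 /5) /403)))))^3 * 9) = -581231043931804479542933180584 /277150366600491554856367832255625 - 498197520452459441335418695003 * sqrt(217565) /59196546802198991201771605291478943750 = -0.00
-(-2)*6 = 12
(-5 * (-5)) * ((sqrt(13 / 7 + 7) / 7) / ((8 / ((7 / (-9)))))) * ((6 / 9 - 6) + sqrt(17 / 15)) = 5 * sqrt(434) * (80 - sqrt(255)) / 1512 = 4.41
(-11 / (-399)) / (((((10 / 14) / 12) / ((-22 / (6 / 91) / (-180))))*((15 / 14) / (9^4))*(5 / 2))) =24972948 / 11875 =2102.99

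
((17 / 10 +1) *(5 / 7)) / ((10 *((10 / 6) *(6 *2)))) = 27 / 2800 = 0.01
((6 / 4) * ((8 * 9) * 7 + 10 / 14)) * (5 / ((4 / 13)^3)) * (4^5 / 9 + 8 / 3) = 15131281.71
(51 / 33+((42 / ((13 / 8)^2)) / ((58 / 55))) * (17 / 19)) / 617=15406063 / 631998653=0.02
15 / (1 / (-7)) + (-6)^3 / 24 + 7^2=-65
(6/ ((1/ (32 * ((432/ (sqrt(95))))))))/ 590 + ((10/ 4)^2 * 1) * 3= 41472 * sqrt(95)/ 28025 + 75/ 4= 33.17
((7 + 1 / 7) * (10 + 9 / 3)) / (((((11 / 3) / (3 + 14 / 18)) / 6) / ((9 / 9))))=44200 / 77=574.03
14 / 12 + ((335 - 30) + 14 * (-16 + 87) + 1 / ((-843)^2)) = 1300.17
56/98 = 4/7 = 0.57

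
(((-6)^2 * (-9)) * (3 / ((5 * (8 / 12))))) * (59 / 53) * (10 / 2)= -86022 / 53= -1623.06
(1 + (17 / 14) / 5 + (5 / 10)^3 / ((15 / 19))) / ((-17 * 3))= -1177 / 42840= -0.03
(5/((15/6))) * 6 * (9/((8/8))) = 108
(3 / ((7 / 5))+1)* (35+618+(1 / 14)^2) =1407879 / 686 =2052.30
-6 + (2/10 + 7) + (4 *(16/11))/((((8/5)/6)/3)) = 3666/55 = 66.65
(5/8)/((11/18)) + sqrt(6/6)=89/44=2.02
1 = 1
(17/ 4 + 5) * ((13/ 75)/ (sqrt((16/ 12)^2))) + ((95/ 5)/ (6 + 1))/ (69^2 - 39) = 7953287/ 6610800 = 1.20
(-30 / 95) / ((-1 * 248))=3 / 2356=0.00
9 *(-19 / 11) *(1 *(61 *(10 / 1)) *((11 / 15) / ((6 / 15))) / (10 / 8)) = -13908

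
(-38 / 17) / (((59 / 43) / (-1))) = 1634 / 1003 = 1.63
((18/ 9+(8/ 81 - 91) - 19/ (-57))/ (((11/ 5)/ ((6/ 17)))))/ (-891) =4220/ 264627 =0.02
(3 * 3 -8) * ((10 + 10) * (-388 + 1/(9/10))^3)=-844337923360/729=-1158213886.64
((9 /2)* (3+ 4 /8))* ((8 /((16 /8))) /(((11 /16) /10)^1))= 916.36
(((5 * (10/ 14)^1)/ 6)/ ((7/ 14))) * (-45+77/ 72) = -79075/ 1512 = -52.30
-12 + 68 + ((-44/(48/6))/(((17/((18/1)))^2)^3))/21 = 9399571304/168962983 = 55.63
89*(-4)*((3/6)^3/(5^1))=-89/10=-8.90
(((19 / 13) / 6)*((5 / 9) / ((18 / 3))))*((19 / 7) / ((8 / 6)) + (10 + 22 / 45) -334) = -7696121 / 1061424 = -7.25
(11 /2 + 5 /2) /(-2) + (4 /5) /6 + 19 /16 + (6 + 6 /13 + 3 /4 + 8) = 39101 /3120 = 12.53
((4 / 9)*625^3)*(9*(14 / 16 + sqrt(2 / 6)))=976562500*sqrt(3) / 3 + 1708984375 / 2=1418310809.76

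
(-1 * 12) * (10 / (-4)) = 30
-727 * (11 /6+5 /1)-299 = -31601 /6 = -5266.83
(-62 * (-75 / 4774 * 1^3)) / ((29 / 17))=1275 / 2233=0.57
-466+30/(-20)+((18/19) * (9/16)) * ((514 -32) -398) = -8032/19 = -422.74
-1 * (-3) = 3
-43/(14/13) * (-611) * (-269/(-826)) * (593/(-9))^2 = 32308342996969/936684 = 34492254.59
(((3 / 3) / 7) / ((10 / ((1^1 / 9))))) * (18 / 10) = 1 / 350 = 0.00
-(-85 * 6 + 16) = 494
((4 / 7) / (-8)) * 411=-411 / 14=-29.36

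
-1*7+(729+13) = 735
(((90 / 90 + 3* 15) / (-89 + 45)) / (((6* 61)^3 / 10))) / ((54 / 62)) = -3565 / 14561285112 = -0.00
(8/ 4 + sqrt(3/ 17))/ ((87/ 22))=22*sqrt(51)/ 1479 + 44/ 87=0.61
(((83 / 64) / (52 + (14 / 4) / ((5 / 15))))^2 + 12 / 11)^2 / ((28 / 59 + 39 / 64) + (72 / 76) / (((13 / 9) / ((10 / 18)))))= 0.82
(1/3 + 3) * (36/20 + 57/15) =56/3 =18.67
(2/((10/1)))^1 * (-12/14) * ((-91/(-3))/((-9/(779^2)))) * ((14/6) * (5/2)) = 55222531/27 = 2045278.93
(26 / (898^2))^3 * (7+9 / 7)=0.00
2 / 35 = 0.06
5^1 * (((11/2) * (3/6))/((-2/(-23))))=1265/8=158.12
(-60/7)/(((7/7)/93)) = -5580/7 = -797.14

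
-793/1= -793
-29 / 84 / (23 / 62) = -899 / 966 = -0.93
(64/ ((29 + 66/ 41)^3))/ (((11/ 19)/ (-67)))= -5615131712/ 21743220125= -0.26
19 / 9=2.11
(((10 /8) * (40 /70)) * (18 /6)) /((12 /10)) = 25 /14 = 1.79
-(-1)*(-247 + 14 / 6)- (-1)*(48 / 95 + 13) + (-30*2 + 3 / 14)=-1160879 / 3990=-290.95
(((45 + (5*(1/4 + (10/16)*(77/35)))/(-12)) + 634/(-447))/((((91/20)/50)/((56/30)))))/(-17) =-5114225/98787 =-51.77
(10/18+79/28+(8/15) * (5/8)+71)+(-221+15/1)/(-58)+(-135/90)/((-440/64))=31544341/401940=78.48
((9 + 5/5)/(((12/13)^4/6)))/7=142805/12096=11.81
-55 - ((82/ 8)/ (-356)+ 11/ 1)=-93943/ 1424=-65.97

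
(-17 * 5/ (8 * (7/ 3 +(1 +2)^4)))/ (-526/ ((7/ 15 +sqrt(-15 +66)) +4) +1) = 853638/ 764848175 +120717 * sqrt(51)/ 489502832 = 0.00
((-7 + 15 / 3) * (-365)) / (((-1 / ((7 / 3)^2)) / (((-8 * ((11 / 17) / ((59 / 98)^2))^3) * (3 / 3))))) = 337398724747404221440 / 1865096656004097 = 180901.47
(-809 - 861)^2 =2788900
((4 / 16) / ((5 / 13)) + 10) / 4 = 2.66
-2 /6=-1 /3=-0.33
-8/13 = -0.62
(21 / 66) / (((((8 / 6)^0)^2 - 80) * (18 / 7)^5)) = -117649 / 3284069184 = -0.00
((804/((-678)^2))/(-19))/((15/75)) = -335/727833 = -0.00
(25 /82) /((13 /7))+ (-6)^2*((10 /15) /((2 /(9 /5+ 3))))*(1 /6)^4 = 10007 /47970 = 0.21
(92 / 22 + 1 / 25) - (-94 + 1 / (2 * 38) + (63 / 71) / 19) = 7666449 / 78100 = 98.16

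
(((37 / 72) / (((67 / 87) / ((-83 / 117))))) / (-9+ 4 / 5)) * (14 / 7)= 445295 / 3856788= 0.12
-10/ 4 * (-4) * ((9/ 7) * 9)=115.71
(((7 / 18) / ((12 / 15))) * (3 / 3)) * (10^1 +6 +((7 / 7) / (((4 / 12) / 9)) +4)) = 1645 / 72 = 22.85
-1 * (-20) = 20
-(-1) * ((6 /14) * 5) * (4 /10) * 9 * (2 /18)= 6 /7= 0.86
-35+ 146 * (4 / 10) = 117 / 5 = 23.40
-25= -25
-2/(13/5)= -10/13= -0.77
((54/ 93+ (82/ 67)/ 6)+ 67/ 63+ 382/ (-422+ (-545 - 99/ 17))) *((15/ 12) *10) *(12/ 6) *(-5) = -196850316875/ 1082006919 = -181.93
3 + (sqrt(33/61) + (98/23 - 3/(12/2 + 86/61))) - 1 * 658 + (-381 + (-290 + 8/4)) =-1319.41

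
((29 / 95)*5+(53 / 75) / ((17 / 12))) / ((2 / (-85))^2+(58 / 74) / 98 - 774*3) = -1008031626 / 1155792489749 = -0.00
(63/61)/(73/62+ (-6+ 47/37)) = -144522/497089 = -0.29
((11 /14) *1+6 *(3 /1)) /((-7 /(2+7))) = -2367 /98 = -24.15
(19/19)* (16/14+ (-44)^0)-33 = -216/7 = -30.86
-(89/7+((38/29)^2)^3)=-17.78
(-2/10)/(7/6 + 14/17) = -102/1015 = -0.10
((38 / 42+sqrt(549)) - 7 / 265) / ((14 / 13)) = 31772 / 38955+39 * sqrt(61) / 14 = 22.57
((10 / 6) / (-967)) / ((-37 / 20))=100 / 107337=0.00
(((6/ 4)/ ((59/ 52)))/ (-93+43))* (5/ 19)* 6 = -234/ 5605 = -0.04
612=612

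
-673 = -673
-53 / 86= -0.62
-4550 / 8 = -2275 / 4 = -568.75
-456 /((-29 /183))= 83448 /29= 2877.52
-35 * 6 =-210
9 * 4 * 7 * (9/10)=1134/5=226.80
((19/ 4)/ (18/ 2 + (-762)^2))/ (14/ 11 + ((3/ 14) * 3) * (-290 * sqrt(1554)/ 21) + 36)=-466697 * sqrt(1554)/ 778122037408920-2939167/ 1167183056113380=-0.00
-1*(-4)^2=-16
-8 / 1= -8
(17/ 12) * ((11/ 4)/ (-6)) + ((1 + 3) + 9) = 3557/ 288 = 12.35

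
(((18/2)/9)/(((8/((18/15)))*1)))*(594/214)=891/2140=0.42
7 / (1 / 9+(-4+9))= 63 / 46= 1.37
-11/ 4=-2.75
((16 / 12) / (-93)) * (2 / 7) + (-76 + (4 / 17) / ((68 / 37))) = -42825743 / 564417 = -75.88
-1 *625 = -625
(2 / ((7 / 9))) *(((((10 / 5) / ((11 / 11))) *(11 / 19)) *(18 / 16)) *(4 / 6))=297 / 133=2.23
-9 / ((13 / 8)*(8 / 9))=-81 / 13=-6.23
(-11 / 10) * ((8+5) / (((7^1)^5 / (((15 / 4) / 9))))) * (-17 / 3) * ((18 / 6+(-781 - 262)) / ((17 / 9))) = -18590 / 16807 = -1.11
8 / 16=1 / 2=0.50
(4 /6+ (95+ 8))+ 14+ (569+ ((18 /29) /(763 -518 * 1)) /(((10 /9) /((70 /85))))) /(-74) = 2106403639 /19153050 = 109.98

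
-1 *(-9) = 9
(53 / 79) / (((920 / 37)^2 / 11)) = 0.01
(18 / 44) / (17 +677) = 9 / 15268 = 0.00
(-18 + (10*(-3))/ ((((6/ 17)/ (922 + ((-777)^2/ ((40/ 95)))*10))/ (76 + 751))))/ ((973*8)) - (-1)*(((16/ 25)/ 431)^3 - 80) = -5043942280094980868826319/ 38950645121500000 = -129495731.44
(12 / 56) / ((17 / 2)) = 3 / 119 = 0.03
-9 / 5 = -1.80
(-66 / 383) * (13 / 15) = -286 / 1915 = -0.15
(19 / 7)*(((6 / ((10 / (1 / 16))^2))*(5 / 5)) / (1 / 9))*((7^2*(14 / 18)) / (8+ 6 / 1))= 399 / 25600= 0.02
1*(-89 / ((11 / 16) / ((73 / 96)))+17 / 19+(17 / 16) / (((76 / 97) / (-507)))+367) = -882985 / 2112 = -418.08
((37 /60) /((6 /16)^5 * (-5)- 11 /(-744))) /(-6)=4698112 /1019085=4.61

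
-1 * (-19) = 19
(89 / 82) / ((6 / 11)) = 979 / 492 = 1.99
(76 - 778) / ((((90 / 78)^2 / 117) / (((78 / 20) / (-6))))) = 10024911 / 250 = 40099.64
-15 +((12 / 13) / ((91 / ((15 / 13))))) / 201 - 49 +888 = 849043892 / 1030393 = 824.00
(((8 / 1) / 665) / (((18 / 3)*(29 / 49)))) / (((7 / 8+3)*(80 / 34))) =476 / 1281075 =0.00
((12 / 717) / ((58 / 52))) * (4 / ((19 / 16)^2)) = 106496 / 2502091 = 0.04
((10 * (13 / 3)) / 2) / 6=65 / 18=3.61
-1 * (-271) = 271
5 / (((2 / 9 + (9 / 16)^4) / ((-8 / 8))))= -2949120 / 190121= -15.51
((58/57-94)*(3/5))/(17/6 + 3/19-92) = 6360/10147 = 0.63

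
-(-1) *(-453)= -453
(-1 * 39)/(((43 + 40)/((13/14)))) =-507/1162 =-0.44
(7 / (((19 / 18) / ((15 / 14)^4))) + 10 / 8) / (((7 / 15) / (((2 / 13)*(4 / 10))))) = 1562385 / 1186094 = 1.32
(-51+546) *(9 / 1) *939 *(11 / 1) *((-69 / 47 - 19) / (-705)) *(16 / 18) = 2623235472 / 2209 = 1187521.72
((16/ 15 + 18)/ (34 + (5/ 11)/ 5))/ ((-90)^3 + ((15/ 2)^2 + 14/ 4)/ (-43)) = -541112/ 705308844375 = -0.00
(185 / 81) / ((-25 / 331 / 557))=-6821579 / 405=-16843.40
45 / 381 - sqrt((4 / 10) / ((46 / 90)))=15 / 127 - 3 * sqrt(46) / 23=-0.77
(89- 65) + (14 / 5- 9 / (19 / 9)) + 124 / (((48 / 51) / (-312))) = -3902929 / 95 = -41083.46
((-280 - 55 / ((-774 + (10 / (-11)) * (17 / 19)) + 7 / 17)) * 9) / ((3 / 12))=-27727570980 / 2751449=-10077.44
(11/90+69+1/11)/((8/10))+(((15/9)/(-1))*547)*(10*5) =-36033479/792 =-45496.82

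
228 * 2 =456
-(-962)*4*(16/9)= 61568/9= 6840.89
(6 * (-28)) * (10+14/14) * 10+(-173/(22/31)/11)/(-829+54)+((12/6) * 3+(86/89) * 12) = -9941066303/538450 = -18462.38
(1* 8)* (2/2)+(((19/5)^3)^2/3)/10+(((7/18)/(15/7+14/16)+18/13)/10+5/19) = 491188409173/4515468750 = 108.78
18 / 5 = 3.60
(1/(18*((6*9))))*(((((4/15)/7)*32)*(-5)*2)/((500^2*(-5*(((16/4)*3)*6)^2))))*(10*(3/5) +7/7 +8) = 1/34445250000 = 0.00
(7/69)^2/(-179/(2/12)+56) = -49/4846698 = -0.00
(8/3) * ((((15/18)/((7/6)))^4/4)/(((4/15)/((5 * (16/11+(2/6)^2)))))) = 2421875/475398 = 5.09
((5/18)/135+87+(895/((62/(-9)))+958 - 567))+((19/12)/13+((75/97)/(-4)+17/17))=6630593629/18998226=349.01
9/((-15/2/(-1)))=6/5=1.20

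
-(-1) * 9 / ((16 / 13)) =117 / 16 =7.31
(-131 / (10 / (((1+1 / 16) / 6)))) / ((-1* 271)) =2227 / 260160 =0.01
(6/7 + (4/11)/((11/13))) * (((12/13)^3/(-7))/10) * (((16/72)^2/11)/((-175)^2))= -27904/13164414388125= -0.00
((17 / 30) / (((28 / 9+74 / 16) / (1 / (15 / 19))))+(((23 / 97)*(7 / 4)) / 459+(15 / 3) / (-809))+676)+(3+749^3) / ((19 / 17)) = 14331224362629166746419 / 38119020938100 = 375959927.88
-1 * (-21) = 21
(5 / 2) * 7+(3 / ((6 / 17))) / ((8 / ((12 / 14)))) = 1031 / 56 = 18.41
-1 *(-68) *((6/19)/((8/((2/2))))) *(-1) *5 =-255/19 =-13.42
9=9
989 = 989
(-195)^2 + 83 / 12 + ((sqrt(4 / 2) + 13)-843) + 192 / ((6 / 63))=sqrt(2) + 470615 / 12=39219.33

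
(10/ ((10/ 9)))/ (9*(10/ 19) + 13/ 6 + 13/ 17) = 17442/ 14861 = 1.17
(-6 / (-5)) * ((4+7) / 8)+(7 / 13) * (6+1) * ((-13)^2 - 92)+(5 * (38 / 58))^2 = 302.61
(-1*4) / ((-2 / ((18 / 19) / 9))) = 0.21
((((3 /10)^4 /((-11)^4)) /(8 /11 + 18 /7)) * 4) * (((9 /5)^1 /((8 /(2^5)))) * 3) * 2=15309 /528240625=0.00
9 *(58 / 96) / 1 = 87 / 16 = 5.44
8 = 8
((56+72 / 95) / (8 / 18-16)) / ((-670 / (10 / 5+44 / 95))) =1419444 / 105818125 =0.01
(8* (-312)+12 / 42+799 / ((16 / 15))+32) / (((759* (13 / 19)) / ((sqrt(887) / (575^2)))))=-3648779* sqrt(887) / 365375010000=-0.00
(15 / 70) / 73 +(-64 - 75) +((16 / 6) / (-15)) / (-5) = -31954199 / 229950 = -138.96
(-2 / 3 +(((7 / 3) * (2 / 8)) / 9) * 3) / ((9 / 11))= -0.58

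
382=382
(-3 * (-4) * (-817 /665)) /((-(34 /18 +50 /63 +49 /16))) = 74304 /28955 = 2.57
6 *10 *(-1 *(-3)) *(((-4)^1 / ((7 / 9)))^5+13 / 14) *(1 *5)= -54405512550 / 16807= -3237074.58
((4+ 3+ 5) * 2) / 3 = 8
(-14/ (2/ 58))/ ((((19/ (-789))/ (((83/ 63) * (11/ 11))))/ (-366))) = -154462004/ 19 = -8129579.16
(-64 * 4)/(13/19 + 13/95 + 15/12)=-97280/787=-123.61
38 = 38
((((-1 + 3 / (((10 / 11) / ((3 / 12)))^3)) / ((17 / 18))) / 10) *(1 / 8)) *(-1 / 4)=540063 / 174080000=0.00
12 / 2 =6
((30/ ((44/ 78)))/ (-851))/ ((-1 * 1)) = 585/ 9361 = 0.06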